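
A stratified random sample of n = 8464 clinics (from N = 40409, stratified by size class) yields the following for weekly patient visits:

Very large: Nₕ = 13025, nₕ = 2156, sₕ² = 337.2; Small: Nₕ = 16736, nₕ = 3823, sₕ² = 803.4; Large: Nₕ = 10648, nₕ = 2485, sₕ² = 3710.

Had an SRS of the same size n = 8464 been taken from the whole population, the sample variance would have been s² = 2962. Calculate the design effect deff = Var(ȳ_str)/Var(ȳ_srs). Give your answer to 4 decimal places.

Var(ȳ_str) = Σ Wₕ²(1−fₕ)sₕ²/nₕ with Wₕ = Nₕ/40409:
  Very large: (13025/40409)²·(1−2156/13025)·337.2/2156 = 0.013559695
  Small: (16736/40409)²·(1−3823/16736)·803.4/3823 = 0.027813148
  Large: (10648/40409)²·(1−2485/10648)·3710/2485 = 0.079471086
  → Var(ȳ_str) = 0.12084393.
Var(ȳ_srs) = (1 − 8464/40409)·2962/8464 = 0.27665224.
deff = 0.12084393 / 0.27665224 = 0.4368.

0.4368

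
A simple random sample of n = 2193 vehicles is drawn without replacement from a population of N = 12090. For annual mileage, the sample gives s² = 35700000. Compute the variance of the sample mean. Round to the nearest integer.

Under SRS without replacement, Var(ȳ) = (1 − f)·s²/n with f = n/N = 2193/12090 = 0.18138958.
Var(ȳ) = (1 − 0.18138958)·35700000/2193 = 0.81861042·16279.07 = 13326.216.

13326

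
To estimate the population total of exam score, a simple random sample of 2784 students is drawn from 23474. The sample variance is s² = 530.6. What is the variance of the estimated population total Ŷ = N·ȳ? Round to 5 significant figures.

9.2565 × 10^7

Var(Ŷ) = N²·Var(ȳ) = N²·(1 − n/N)·s²/n.
f = 2784/23474 = 0.11859930; Var(ȳ) = 0.88140070·530.6/2784 = 0.16798535.
Var(Ŷ) = 23474² · 0.16798535 = 9.2564745 × 10^7.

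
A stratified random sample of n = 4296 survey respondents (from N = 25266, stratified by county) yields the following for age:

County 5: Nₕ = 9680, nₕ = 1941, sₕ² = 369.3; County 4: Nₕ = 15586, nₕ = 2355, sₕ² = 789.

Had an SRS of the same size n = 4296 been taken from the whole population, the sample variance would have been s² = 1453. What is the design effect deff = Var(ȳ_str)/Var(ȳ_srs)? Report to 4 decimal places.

Var(ȳ_str) = Σ Wₕ²(1−fₕ)sₕ²/nₕ with Wₕ = Nₕ/25266:
  County 5: (9680/25266)²·(1−1941/9680)·369.3/1941 = 0.022327546
  County 4: (15586/25266)²·(1−2355/15586)·789/2355 = 0.1082282
  → Var(ȳ_str) = 0.13055575.
Var(ȳ_srs) = (1 − 4296/25266)·1453/4296 = 0.28071349.
deff = 0.13055575 / 0.28071349 = 0.4651.

0.4651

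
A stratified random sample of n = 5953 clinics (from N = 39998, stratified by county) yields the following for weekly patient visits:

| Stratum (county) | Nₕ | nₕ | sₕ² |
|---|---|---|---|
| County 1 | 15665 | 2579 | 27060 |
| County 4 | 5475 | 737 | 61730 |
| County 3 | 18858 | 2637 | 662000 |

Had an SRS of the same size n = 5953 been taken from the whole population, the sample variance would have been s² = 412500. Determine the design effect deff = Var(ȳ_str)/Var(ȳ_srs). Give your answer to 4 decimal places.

0.8597

Var(ȳ_str) = Σ Wₕ²(1−fₕ)sₕ²/nₕ with Wₕ = Nₕ/39998:
  County 1: (15665/39998)²·(1−2579/15665)·27060/2579 = 1.344427
  County 4: (5475/39998)²·(1−737/5475)·61730/737 = 1.358099
  County 3: (18858/39998)²·(1−2637/18858)·662000/2637 = 48.000368
  → Var(ȳ_str) = 50.702894.
Var(ȳ_srs) = (1 − 5953/39998)·412500/5953 = 58.979778.
deff = 50.702894 / 58.979778 = 0.8597.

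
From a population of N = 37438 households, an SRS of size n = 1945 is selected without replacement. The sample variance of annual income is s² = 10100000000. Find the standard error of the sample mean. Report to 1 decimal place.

Under SRS without replacement, Var(ȳ) = (1 − f)·s²/n with f = n/N = 1945/37438 = 0.05195256.
Var(ȳ) = (1 − 0.05195256)·10100000000/1945 = 0.94804744·5.1928021 × 10^6 = 4.9230227 × 10^6.
SE(ȳ) = √(4.9230227 × 10^6) = 2218.8.

2218.8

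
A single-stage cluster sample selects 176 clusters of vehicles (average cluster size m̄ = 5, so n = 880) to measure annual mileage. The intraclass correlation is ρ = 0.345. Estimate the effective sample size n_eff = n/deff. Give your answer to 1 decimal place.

369.7

deff = 1 + (5 − 1)·0.345 = 1 + 1.38 = 2.38.
n_eff = 880 / 2.38 = 369.7.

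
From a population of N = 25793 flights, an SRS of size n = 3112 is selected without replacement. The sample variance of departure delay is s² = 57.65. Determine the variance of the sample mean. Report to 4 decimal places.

Under SRS without replacement, Var(ȳ) = (1 − f)·s²/n with f = n/N = 3112/25793 = 0.12065289.
Var(ȳ) = (1 − 0.12065289)·57.65/3112 = 0.87934711·0.018525064 = 0.016289962.

0.0163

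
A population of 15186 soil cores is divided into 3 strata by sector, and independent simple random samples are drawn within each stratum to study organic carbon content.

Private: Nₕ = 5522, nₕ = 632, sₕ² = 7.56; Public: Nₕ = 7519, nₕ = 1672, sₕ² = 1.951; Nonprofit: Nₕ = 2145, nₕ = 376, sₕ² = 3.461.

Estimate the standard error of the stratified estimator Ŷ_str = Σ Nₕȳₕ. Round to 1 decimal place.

639.7

Var(Ŷ_str) = Σₕ Nₕ²(1 − fₕ)sₕ²/nₕ.
Private: 5522²·(1 − 632/5522)·7.56/632 = 323005.55.
Public: 7519²·(1 − 1672/7519)·1.951/1672 = 51299.623.
Nonprofit: 2145²·(1 − 376/2145)·3.461/376 = 34927.611.
Sum = 409232.78.
SE = √(409232.78) = 639.7.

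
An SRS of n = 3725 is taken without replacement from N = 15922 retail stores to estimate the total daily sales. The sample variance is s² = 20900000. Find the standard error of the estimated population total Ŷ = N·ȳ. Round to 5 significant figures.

1.0438 × 10^6

Var(Ŷ) = N²·Var(ȳ) = N²·(1 − n/N)·s²/n.
f = 3725/15922 = 0.23395302; Var(ȳ) = 0.76604698·20900000/3725 = 4298.0891.
Var(Ŷ) = 15922² · 4298.0891 = 1.0896089 × 10^12.
SE(Ŷ) = √(1.0896089 × 10^12) = 1.0438 × 10^6.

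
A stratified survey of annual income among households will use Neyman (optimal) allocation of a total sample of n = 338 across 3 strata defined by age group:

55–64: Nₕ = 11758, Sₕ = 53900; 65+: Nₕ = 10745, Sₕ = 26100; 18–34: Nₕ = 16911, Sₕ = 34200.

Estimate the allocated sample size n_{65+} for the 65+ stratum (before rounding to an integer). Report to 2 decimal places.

Neyman allocation: nₕ = n·NₕSₕ / Σⱼ NⱼSⱼ.
Σ NⱼSⱼ = 11758·53900 + 10745·26100 + 16911·34200 = 1.4925569 × 10^9.
n_{65+} = 338·10745·26100 / (1.4925569 × 10^9) = 63.51.

63.51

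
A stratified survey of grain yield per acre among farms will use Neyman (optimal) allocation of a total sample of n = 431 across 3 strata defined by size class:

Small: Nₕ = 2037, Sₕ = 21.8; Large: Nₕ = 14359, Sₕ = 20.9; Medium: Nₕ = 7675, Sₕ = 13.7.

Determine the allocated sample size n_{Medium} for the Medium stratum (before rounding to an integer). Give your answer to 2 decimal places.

100.78

Neyman allocation: nₕ = n·NₕSₕ / Σⱼ NⱼSⱼ.
Σ NⱼSⱼ = 2037·21.8 + 14359·20.9 + 7675·13.7 = 449657.2.
n_{Medium} = 431·7675·13.7 / 449657.2 = 100.78.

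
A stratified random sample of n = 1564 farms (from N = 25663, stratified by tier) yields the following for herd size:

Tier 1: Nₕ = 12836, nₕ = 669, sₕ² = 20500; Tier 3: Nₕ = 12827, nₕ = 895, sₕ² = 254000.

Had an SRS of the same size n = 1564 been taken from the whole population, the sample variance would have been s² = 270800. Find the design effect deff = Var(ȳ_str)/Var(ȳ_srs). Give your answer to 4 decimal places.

0.4503

Var(ȳ_str) = Σ Wₕ²(1−fₕ)sₕ²/nₕ with Wₕ = Nₕ/25663:
  Tier 1: (12836/25663)²·(1−669/12836)·20500/669 = 7.266514
  Tier 3: (12827/25663)²·(1−895/12827)·254000/895 = 65.952942
  → Var(ȳ_str) = 73.219456.
Var(ȳ_srs) = (1 − 1564/25663)·270800/1564 = 162.59362.
deff = 73.219456 / 162.59362 = 0.4503.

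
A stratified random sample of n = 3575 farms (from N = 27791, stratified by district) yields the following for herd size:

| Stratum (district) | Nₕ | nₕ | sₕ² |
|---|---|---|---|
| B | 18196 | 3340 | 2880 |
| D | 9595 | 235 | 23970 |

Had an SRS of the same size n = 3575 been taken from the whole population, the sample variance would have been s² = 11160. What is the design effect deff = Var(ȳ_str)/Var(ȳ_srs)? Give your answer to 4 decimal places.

Var(ȳ_str) = Σ Wₕ²(1−fₕ)sₕ²/nₕ with Wₕ = Nₕ/27791:
  B: (18196/27791)²·(1−3340/18196)·2880/3340 = 0.3017974
  D: (9595/27791)²·(1−235/9595)·23970/235 = 11.860764
  → Var(ȳ_str) = 12.162561.
Var(ȳ_srs) = (1 − 3575/27791)·11160/3575 = 2.7201095.
deff = 12.162561 / 2.7201095 = 4.4713.

4.4713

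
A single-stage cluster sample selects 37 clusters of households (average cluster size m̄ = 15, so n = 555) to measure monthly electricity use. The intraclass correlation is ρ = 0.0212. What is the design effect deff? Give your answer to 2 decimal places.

deff = 1 + (15 − 1)·0.0212 = 1 + 0.2968 = 1.2968.

1.30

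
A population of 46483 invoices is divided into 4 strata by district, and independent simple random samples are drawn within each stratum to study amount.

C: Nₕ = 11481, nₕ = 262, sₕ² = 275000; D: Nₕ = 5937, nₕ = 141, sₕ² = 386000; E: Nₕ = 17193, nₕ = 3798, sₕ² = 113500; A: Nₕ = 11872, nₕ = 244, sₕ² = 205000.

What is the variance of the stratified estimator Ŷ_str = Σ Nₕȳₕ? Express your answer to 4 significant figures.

Var(Ŷ_str) = Σₕ Nₕ²(1 − fₕ)sₕ²/nₕ.
C: 11481²·(1 − 262/11481)·275000/262 = 1.3519644 × 10^11.
D: 5937²·(1 − 141/5937)·386000/141 = 9.4202758 × 10^10.
E: 17193²·(1 − 3798/17193)·113500/3798 = 6.8823267 × 10^9.
A: 11872²·(1 − 244/11872)·205000/244 = 1.1598263 × 10^11.
Sum = 3.5226415 × 10^11.

3.523 × 10^11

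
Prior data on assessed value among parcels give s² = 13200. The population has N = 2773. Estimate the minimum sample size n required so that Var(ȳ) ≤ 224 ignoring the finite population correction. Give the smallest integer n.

59

Without fpc, n₀ = s²/D = 13200/224 = 58.9286.
Rounding up, n = 59.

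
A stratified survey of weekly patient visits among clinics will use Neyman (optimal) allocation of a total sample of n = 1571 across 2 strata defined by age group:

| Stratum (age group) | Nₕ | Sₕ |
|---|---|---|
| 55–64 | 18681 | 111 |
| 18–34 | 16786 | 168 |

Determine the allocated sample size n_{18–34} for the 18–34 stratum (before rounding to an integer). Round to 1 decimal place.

Neyman allocation: nₕ = n·NₕSₕ / Σⱼ NⱼSⱼ.
Σ NⱼSⱼ = 18681·111 + 16786·168 = 4.893639 × 10^6.
n_{18–34} = 1571·16786·168 / (4.893639 × 10^6) = 905.3.

905.3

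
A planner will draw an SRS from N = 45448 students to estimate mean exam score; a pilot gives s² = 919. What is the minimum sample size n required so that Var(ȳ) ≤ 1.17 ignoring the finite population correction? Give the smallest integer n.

786

Without fpc, n₀ = s²/D = 919/1.17 = 785.4701.
Rounding up, n = 786.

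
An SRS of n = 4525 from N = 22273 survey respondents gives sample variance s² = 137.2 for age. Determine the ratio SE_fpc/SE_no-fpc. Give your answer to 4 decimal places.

0.8927

f = n/N = 4525/22273 = 0.20316078.
SE_no-fpc = √(s²/n) = 0.17412766; SE_fpc = √((1−f)s²/n) = 0.15543654.
Ratio = √(1−f) = 0.89265851.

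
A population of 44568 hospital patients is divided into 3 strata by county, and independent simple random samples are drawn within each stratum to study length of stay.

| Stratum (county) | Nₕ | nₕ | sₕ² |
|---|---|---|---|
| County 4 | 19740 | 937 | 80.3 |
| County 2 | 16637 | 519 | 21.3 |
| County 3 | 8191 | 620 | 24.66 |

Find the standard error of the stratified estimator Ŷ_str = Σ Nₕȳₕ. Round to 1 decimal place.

Var(Ŷ_str) = Σₕ Nₕ²(1 − fₕ)sₕ²/nₕ.
County 4: 19740²·(1 − 937/19740)·80.3/937 = 3.1809017 × 10^7.
County 2: 16637²·(1 − 519/16637)·21.3/519 = 1.1005212 × 10^7.
County 3: 8191²·(1 − 620/8191)·24.66/620 = 2.4665593 × 10^6.
Sum = 4.5280788 × 10^7.
SE = √(4.5280788 × 10^7) = 6729.1.

6729.1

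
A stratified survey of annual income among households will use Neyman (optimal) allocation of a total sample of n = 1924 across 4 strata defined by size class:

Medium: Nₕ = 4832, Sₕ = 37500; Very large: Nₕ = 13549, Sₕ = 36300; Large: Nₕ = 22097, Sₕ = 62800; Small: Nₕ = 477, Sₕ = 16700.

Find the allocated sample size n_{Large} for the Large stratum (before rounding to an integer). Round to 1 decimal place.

1290.6

Neyman allocation: nₕ = n·NₕSₕ / Σⱼ NⱼSⱼ.
Σ NⱼSⱼ = 4832·37500 + 13549·36300 + 22097·62800 + 477·16700 = 2.0686862 × 10^9.
n_{Large} = 1924·22097·62800 / (2.0686862 × 10^9) = 1290.6.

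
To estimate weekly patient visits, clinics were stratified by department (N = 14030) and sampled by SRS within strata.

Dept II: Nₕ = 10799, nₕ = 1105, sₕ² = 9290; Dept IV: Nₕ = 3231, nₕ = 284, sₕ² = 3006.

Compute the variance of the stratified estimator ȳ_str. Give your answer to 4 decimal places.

Var(ȳ_str) = Σₕ Wₕ²(1 − fₕ)sₕ²/nₕ with Wₕ = Nₕ/N, N = 14030.
Dept II: Wₕ = 0.76970777; term = 0.76970777²·(1 − 0.10232429)·9290/1105 = 4.4712057.
Dept IV: Wₕ = 0.23029223; term = 0.23029223²·(1 − 0.08789848)·3006/284 = 0.51200286.
Sum = 4.9832086.

4.9832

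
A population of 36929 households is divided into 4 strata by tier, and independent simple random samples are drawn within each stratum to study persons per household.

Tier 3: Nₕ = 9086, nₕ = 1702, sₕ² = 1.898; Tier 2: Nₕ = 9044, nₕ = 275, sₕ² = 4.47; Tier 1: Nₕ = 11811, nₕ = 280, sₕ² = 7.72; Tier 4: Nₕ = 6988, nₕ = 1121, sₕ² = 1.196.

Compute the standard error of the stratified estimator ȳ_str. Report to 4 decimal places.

Var(ȳ_str) = Σₕ Wₕ²(1 − fₕ)sₕ²/nₕ with Wₕ = Nₕ/N, N = 36929.
Tier 3: Wₕ = 0.24603970; term = 0.24603970²·(1 − 0.18732115)·1.898/1702 = 5.4861285 × 10^-5.
Tier 2: Wₕ = 0.24490238; term = 0.24490238²·(1 − 0.03040690)·4.47/275 = 9.4525799 × 10^-4.
Tier 1: Wₕ = 0.31982994; term = 0.31982994²·(1 − 0.02370671)·7.72/280 = 0.0027534539.
Tier 4: Wₕ = 0.18922798; term = 0.18922798²·(1 − 0.16041786)·1.196/1121 = 3.2074468 × 10^-5.
Sum = 0.0037856476.
SE = √(0.0037856476) = 0.0615.

0.0615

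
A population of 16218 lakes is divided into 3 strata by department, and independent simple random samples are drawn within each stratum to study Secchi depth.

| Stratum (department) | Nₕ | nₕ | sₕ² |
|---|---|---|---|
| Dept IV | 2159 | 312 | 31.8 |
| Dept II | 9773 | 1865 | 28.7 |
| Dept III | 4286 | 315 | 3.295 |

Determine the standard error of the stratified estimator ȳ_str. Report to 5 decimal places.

Var(ȳ_str) = Σₕ Wₕ²(1 − fₕ)sₕ²/nₕ with Wₕ = Nₕ/N, N = 16218.
Dept IV: Wₕ = 0.13312369; term = 0.13312369²·(1 − 0.14451135)·31.8/312 = 0.0015452454.
Dept II: Wₕ = 0.60260205; term = 0.60260205²·(1 − 0.19083188)·28.7/1865 = 0.0045217134.
Dept III: Wₕ = 0.26427426; term = 0.26427426²·(1 − 0.07349510)·3.295/315 = 6.7686542 × 10^-4.
Sum = 0.0067438242.
SE = √(0.0067438242) = 0.08212.

0.08212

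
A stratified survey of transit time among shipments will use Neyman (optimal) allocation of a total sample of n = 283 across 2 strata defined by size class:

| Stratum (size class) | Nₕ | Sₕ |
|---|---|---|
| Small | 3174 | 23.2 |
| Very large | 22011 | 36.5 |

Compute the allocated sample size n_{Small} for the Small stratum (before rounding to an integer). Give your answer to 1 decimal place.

Neyman allocation: nₕ = n·NₕSₕ / Σⱼ NⱼSⱼ.
Σ NⱼSⱼ = 3174·23.2 + 22011·36.5 = 877038.3.
n_{Small} = 283·3174·23.2 / 877038.3 = 23.8.

23.8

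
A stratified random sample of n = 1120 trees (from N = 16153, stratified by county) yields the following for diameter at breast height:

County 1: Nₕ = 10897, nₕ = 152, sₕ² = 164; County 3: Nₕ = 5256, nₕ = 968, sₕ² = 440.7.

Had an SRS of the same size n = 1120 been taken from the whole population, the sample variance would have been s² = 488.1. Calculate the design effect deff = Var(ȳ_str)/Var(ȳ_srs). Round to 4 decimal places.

1.2907

Var(ȳ_str) = Σ Wₕ²(1−fₕ)sₕ²/nₕ with Wₕ = Nₕ/16153:
  County 1: (10897/16153)²·(1−152/10897)·164/152 = 0.48418044
  County 3: (5256/16153)²·(1−968/5256)·440.7/968 = 0.039325245
  → Var(ȳ_str) = 0.52350569.
Var(ȳ_srs) = (1 − 1120/16153)·488.1/1120 = 0.40558627.
deff = 0.52350569 / 0.40558627 = 1.2907.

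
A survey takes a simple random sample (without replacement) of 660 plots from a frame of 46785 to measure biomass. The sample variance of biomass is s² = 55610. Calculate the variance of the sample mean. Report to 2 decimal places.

Under SRS without replacement, Var(ȳ) = (1 − f)·s²/n with f = n/N = 660/46785 = 0.01410709.
Var(ȳ) = (1 − 0.01410709)·55610/660 = 0.98589291·84.257576 = 83.068947.

83.07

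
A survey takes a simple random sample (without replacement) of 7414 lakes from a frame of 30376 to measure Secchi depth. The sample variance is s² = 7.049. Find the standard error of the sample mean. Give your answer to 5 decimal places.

0.02681

Under SRS without replacement, Var(ȳ) = (1 − f)·s²/n with f = n/N = 7414/30376 = 0.24407427.
Var(ȳ) = (1 − 0.24407427)·7.049/7414 = 0.75592573·9.5076882 × 10^-4 = 7.1871061 × 10^-4.
SE(ȳ) = √(7.1871061 × 10^-4) = 0.02681.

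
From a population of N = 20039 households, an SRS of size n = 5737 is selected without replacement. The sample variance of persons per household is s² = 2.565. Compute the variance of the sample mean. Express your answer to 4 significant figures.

Under SRS without replacement, Var(ȳ) = (1 − f)·s²/n with f = n/N = 5737/20039 = 0.28629173.
Var(ȳ) = (1 − 0.28629173)·2.565/5737 = 0.71370827·4.4709779 × 10^-4 = 3.1909739 × 10^-4.

3.191 × 10^-4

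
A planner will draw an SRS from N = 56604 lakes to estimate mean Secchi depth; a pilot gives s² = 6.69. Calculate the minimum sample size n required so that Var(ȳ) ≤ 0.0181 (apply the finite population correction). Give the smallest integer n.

Without fpc, n₀ = s²/D = 6.69/0.0181 = 369.6133.
With fpc, (1 − n/N)·s²/n ≤ D requires n ≥ n₀/(1 + n₀/N) = 369.6133/(1 + 369.6133/56604) = 367.2155.
Rounding up, n = 368.

368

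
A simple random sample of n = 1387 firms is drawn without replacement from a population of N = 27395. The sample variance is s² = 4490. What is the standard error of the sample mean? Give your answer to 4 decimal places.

1.7531

Under SRS without replacement, Var(ȳ) = (1 − f)·s²/n with f = n/N = 1387/27395 = 0.05062968.
Var(ȳ) = (1 − 0.05062968)·4490/1387 = 0.94937032·3.2372026 = 3.0733041.
SE(ȳ) = √(3.0733041) = 1.7531.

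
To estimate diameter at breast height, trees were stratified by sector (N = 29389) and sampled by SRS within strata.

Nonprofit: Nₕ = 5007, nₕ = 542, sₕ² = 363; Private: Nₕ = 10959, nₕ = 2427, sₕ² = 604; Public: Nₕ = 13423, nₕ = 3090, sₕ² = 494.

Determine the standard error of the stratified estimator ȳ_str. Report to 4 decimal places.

Var(ȳ_str) = Σₕ Wₕ²(1 − fₕ)sₕ²/nₕ with Wₕ = Nₕ/N, N = 29389.
Nonprofit: Wₕ = 0.17036987; term = 0.17036987²·(1 − 0.10824845)·363/542 = 0.017335516.
Private: Wₕ = 0.37289462; term = 0.37289462²·(1 − 0.22146181)·604/2427 = 0.026941348.
Public: Wₕ = 0.45673551; term = 0.45673551²·(1 − 0.23020189)·494/3090 = 0.025672897.
Sum = 0.069949761.
SE = √(0.069949761) = 0.2645.

0.2645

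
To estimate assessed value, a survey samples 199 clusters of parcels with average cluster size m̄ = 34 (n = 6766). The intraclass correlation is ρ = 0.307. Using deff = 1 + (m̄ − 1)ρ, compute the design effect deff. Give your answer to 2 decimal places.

deff = 1 + (34 − 1)·0.307 = 1 + 10.131 = 11.131.

11.13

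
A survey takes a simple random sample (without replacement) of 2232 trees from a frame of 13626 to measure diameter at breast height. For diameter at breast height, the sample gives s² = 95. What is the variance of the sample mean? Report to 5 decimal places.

Under SRS without replacement, Var(ȳ) = (1 − f)·s²/n with f = n/N = 2232/13626 = 0.16380449.
Var(ȳ) = (1 − 0.16380449)·95/2232 = 0.83619551·0.042562724 = 0.035590759.

0.03559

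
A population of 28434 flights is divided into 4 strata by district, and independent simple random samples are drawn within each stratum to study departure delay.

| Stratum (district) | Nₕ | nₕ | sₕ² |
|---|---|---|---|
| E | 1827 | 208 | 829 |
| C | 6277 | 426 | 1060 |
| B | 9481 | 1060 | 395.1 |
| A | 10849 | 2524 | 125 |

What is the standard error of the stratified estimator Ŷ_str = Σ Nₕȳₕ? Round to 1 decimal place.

Var(Ŷ_str) = Σₕ Nₕ²(1 − fₕ)sₕ²/nₕ.
E: 1827²·(1 − 208/1827)·829/208 = 1.178899 × 10^7.
C: 6277²·(1 − 426/6277)·1060/426 = 9.1385753 × 10^7.
B: 9481²·(1 − 1060/9481)·395.1/1060 = 2.9759044 × 10^7.
A: 10849²·(1 − 2524/10849)·125/2524 = 4.4729559 × 10^6.
Sum = 1.3740674 × 10^8.
SE = √(1.3740674 × 10^8) = 11722.1.

11722.1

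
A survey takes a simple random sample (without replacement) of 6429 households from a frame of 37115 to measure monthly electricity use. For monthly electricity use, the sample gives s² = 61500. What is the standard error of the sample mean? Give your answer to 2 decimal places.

Under SRS without replacement, Var(ȳ) = (1 − f)·s²/n with f = n/N = 6429/37115 = 0.17321838.
Var(ȳ) = (1 − 0.17321838)·61500/6429 = 0.82678162·9.5660289 = 7.9090169.
SE(ȳ) = √(7.9090169) = 2.81.

2.81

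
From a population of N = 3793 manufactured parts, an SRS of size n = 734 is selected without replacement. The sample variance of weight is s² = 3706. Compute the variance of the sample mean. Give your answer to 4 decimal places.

Under SRS without replacement, Var(ȳ) = (1 − f)·s²/n with f = n/N = 734/3793 = 0.19351437.
Var(ȳ) = (1 − 0.19351437)·3706/734 = 0.80648563·5.0490463 = 4.0719833.

4.0720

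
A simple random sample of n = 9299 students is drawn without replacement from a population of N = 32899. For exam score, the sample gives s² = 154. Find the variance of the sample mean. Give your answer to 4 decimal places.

0.0119

Under SRS without replacement, Var(ȳ) = (1 − f)·s²/n with f = n/N = 9299/32899 = 0.28265297.
Var(ȳ) = (1 − 0.28265297)·154/9299 = 0.71734703·0.016560921 = 0.011879927.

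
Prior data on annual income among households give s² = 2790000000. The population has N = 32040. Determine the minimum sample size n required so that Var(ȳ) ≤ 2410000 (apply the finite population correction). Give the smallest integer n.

1118

Without fpc, n₀ = s²/D = 2790000000/2410000 = 1157.6763.
With fpc, (1 − n/N)·s²/n ≤ D requires n ≥ n₀/(1 + n₀/N) = 1157.6763/(1 + 1157.6763/32040) = 1117.3056.
Rounding up, n = 1118.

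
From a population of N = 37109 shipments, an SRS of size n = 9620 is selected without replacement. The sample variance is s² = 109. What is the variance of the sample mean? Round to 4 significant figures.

0.008393

Under SRS without replacement, Var(ȳ) = (1 − f)·s²/n with f = n/N = 9620/37109 = 0.25923630.
Var(ȳ) = (1 − 0.25923630)·109/9620 = 0.74076370·0.011330561 = 0.0083932685.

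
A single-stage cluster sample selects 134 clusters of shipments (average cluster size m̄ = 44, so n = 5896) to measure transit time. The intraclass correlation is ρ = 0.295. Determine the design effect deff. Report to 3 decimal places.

13.685

deff = 1 + (44 − 1)·0.295 = 1 + 12.685 = 13.685.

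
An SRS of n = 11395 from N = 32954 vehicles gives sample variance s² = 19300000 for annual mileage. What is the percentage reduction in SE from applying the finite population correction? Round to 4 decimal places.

f = n/N = 11395/32954 = 0.34578503.
SE_no-fpc = √(s²/n) = 41.154894; SE_fpc = √((1−f)s²/n) = 33.287542.
Ratio = √(1−f) = 0.80883556. Reduction = 100·(1 − 0.80883556) = 19.1164%.

19.1164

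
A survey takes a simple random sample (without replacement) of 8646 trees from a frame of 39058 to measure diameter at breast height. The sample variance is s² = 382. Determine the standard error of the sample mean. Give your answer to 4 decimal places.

0.1855

Under SRS without replacement, Var(ȳ) = (1 − f)·s²/n with f = n/N = 8646/39058 = 0.22136310.
Var(ȳ) = (1 − 0.22136310)·382/8646 = 0.77863690·0.044182281 = 0.034401954.
SE(ȳ) = √(0.034401954) = 0.1855.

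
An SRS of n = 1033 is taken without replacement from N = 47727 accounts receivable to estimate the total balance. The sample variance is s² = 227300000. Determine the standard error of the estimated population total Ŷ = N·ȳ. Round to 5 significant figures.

Var(Ŷ) = N²·Var(ȳ) = N²·(1 − n/N)·s²/n.
f = 1033/47727 = 0.02164393; Var(ȳ) = 0.97835607·227300000/1033 = 215276.22.
Var(Ŷ) = 47727² · 215276.22 = 4.903705 × 10^14.
SE(Ŷ) = √(4.903705 × 10^14) = 2.2144 × 10^7.

2.2144 × 10^7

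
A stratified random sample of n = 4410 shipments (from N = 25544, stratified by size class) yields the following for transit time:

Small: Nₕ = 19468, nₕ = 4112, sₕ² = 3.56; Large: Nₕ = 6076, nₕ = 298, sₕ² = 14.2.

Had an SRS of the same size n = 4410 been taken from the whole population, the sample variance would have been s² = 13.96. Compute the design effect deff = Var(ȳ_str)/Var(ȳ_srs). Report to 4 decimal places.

1.1304

Var(ȳ_str) = Σ Wₕ²(1−fₕ)sₕ²/nₕ with Wₕ = Nₕ/25544:
  Small: (19468/25544)²·(1−4112/19468)·3.56/4112 = 3.966601 × 10^-4
  Large: (6076/25544)²·(1−298/6076)·14.2/298 = 0.002563832
  → Var(ȳ_str) = 0.0029604921.
Var(ȳ_srs) = (1 − 4410/25544)·13.96/4410 = 0.0026190249.
deff = 0.0029604921 / 0.0026190249 = 1.1304.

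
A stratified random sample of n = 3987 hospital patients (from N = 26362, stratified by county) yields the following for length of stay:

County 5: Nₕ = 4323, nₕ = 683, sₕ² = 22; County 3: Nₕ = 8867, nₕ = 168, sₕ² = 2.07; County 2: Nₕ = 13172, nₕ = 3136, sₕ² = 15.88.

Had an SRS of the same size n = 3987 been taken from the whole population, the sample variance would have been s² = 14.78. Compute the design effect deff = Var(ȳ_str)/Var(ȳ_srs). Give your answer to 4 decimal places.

0.9726

Var(ȳ_str) = Σ Wₕ²(1−fₕ)sₕ²/nₕ with Wₕ = Nₕ/26362:
  County 5: (4323/26362)²·(1−683/4323)·22/683 = 7.2934311 × 10^-4
  County 3: (8867/26362)²·(1−168/8867)·2.07/168 = 0.0013675726
  County 2: (13172/26362)²·(1−3136/13172)·15.88/3136 = 9.6323024 × 10^-4
  → Var(ȳ_str) = 0.003060146.
Var(ȳ_srs) = (1 − 3987/26362)·14.78/3987 = 0.0031463924.
deff = 0.003060146 / 0.0031463924 = 0.9726.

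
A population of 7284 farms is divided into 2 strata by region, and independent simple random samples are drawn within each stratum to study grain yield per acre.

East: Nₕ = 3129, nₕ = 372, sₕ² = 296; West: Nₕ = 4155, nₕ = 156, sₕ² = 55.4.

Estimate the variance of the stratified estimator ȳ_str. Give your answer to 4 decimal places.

Var(ȳ_str) = Σₕ Wₕ²(1 − fₕ)sₕ²/nₕ with Wₕ = Nₕ/N, N = 7284.
East: Wₕ = 0.42957166; term = 0.42957166²·(1 − 0.11888782)·296/372 = 0.12937526.
West: Wₕ = 0.57042834; term = 0.57042834²·(1 − 0.03754513)·55.4/156 = 0.11121612.
Sum = 0.24059138.

0.2406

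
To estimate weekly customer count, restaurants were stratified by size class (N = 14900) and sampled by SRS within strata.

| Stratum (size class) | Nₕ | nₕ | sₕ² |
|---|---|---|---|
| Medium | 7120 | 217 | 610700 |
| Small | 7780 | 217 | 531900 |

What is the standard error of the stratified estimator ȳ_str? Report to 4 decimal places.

Var(ȳ_str) = Σₕ Wₕ²(1 − fₕ)sₕ²/nₕ with Wₕ = Nₕ/N, N = 14900.
Medium: Wₕ = 0.47785235; term = 0.47785235²·(1 − 0.03047753)·610700/217 = 623.03654.
Small: Wₕ = 0.52214765; term = 0.52214765²·(1 − 0.02789203)·531900/217 = 649.63799.
Sum = 1272.6745.
SE = √(1272.6745) = 35.6746.

35.6746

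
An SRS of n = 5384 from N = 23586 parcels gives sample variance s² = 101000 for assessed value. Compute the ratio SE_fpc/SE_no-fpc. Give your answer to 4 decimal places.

0.8785

f = n/N = 5384/23586 = 0.22827101.
SE_no-fpc = √(s²/n) = 4.3311992; SE_fpc = √((1−f)s²/n) = 3.8048765.
Ratio = √(1−f) = 0.87848107.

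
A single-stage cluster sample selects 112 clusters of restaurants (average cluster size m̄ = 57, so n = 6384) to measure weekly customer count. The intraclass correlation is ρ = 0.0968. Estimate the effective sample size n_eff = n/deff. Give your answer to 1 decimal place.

994.3

deff = 1 + (57 − 1)·0.0968 = 1 + 5.4208 = 6.4208.
n_eff = 6384 / 6.4208 = 994.3.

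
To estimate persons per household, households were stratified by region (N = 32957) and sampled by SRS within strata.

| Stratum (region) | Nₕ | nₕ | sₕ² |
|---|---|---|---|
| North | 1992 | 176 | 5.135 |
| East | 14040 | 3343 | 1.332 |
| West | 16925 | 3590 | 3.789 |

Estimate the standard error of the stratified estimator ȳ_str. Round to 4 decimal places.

Var(ȳ_str) = Σₕ Wₕ²(1 − fₕ)sₕ²/nₕ with Wₕ = Nₕ/N, N = 32957.
North: Wₕ = 0.06044239; term = 0.06044239²·(1 − 0.08835341)·5.135/176 = 9.7171211 × 10^-5.
East: Wₕ = 0.42600965; term = 0.42600965²·(1 − 0.23810541)·1.332/3343 = 5.5093658 × 10^-5.
West: Wₕ = 0.51354796; term = 0.51354796²·(1 − 0.21211226)·3.789/3590 = 2.1930903 × 10^-4.
Sum = 3.715739 × 10^-4.
SE = √(3.715739 × 10^-4) = 0.0193.

0.0193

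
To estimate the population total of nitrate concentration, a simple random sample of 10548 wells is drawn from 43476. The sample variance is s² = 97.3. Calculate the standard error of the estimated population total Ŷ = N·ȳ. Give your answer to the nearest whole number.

3634

Var(Ŷ) = N²·Var(ȳ) = N²·(1 − n/N)·s²/n.
f = 10548/43476 = 0.24261662; Var(ȳ) = 0.75738338·97.3/10548 = 0.0069864812.
Var(Ŷ) = 43476² · 0.0069864812 = 1.3205585 × 10^7.
SE(Ŷ) = √(1.3205585 × 10^7) = 3634.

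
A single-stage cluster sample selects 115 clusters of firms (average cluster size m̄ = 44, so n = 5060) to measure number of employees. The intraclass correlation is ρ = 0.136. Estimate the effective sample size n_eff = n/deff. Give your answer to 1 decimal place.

738.9

deff = 1 + (44 − 1)·0.136 = 1 + 5.848 = 6.848.
n_eff = 5060 / 6.848 = 738.9.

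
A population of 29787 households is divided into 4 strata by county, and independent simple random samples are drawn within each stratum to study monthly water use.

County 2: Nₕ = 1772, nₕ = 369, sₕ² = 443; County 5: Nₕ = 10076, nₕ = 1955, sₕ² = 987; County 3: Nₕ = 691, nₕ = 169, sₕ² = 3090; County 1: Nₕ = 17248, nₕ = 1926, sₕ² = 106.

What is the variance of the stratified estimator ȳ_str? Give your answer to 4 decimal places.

Var(ȳ_str) = Σₕ Wₕ²(1 − fₕ)sₕ²/nₕ with Wₕ = Nₕ/N, N = 29787.
County 2: Wₕ = 0.05948904; term = 0.05948904²·(1 − 0.20823928)·443/369 = 0.0033639166.
County 5: Wₕ = 0.33826837; term = 0.33826837²·(1 − 0.19402541)·987/1955 = 0.046560167.
County 3: Wₕ = 0.02319804; term = 0.02319804²·(1 − 0.24457308)·3090/169 = 0.0074330456.
County 1: Wₕ = 0.57904455; term = 0.57904455²·(1 − 0.11166512)·106/1926 = 0.016392691.
Sum = 0.07374982.

0.0737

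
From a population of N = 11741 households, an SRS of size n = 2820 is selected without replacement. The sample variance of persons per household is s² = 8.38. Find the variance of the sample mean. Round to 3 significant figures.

Under SRS without replacement, Var(ȳ) = (1 − f)·s²/n with f = n/N = 2820/11741 = 0.24018397.
Var(ȳ) = (1 − 0.24018397)·8.38/2820 = 0.75981603·0.0029716312 = 0.002257893.

0.00226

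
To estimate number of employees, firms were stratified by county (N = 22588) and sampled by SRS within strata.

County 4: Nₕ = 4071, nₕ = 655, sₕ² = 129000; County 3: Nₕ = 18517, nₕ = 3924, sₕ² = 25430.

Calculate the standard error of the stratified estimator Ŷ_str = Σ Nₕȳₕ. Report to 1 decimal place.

Var(Ŷ_str) = Σₕ Nₕ²(1 − fₕ)sₕ²/nₕ.
County 4: 4071²·(1 − 655/4071)·129000/655 = 2.7388445 × 10^9.
County 3: 18517²·(1 − 3924/18517)·25430/3924 = 1.7511872 × 10^9.
Sum = 4.4900317 × 10^9.
SE = √(4.4900317 × 10^9) = 67007.7.

67007.7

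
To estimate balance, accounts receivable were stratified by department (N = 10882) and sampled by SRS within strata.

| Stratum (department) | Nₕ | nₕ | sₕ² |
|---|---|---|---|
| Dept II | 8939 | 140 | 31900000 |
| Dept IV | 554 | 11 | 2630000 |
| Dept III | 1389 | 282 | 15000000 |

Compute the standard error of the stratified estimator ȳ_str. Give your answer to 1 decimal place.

390.7

Var(ȳ_str) = Σₕ Wₕ²(1 − fₕ)sₕ²/nₕ with Wₕ = Nₕ/N, N = 10882.
Dept II: Wₕ = 0.82144826; term = 0.82144826²·(1 − 0.01566171)·31900000/140 = 151344.78.
Dept IV: Wₕ = 0.05090976; term = 0.05090976²·(1 − 0.01985560)·2630000/11 = 607.37263.
Dept III: Wₕ = 0.12764198; term = 0.12764198²·(1 − 0.20302376)·15000000/282 = 690.67633.
Sum = 152642.83.
SE = √(152642.83) = 390.7.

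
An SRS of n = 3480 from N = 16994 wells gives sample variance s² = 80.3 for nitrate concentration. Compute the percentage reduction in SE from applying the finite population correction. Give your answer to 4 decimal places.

f = n/N = 3480/16994 = 0.20477816.
SE_no-fpc = √(s²/n) = 0.15190363; SE_fpc = √((1−f)s²/n) = 0.13546038.
Ratio = √(1−f) = 0.89175212. Reduction = 100·(1 − 0.89175212) = 10.8248%.

10.8248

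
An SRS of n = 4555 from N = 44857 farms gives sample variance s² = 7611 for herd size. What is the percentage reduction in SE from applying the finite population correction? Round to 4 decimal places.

f = n/N = 4555/44857 = 0.10154491.
SE_no-fpc = √(s²/n) = 1.2926373; SE_fpc = √((1−f)s²/n) = 1.2252504.
Ratio = √(1−f) = 0.94786871. Reduction = 100·(1 − 0.94786871) = 5.2131%.

5.2131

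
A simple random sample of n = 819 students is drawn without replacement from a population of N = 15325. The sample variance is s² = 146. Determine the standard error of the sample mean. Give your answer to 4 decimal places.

Under SRS without replacement, Var(ȳ) = (1 − f)·s²/n with f = n/N = 819/15325 = 0.05344209.
Var(ȳ) = (1 − 0.05344209)·146/819 = 0.94655791·0.17826618 = 0.16873926.
SE(ȳ) = √(0.16873926) = 0.4108.

0.4108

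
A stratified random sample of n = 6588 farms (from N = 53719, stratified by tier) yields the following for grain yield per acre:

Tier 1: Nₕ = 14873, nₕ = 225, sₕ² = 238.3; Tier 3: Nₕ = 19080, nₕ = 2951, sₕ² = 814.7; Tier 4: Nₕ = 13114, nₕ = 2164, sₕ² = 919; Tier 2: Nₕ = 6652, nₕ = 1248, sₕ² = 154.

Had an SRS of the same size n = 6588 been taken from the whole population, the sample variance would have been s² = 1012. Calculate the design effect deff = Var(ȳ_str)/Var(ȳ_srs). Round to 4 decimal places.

0.9799

Var(ȳ_str) = Σ Wₕ²(1−fₕ)sₕ²/nₕ with Wₕ = Nₕ/53719:
  Tier 1: (14873/53719)²·(1−225/14873)·238.3/225 = 0.079958124
  Tier 3: (19080/53719)²·(1−2951/19080)·814.7/2951 = 0.029441402
  Tier 4: (13114/53719)²·(1−2164/13114)·919/2164 = 0.021132541
  Tier 2: (6652/53719)²·(1−1248/6652)·154/1248 = 0.0015371558
  → Var(ȳ_str) = 0.13206922.
Var(ȳ_srs) = (1 − 6588/53719)·1012/6588 = 0.13477386.
deff = 0.13206922 / 0.13477386 = 0.9799.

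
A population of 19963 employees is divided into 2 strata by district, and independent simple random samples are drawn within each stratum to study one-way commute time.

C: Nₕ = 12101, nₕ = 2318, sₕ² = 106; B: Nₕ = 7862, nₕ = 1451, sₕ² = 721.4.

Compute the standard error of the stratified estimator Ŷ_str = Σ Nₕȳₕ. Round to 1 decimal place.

5520.2

Var(Ŷ_str) = Σₕ Nₕ²(1 − fₕ)sₕ²/nₕ.
C: 12101²·(1 − 2318/12101)·106/2318 = 5.4135948 × 10^6.
B: 7862²·(1 − 1451/7862)·721.4/1451 = 2.505922 × 10^7.
Sum = 3.0472815 × 10^7.
SE = √(3.0472815 × 10^7) = 5520.2.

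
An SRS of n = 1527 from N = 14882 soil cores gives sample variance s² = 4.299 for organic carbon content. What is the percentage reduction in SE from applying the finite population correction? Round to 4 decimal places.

5.2692

f = n/N = 1527/14882 = 0.10260718.
SE_no-fpc = √(s²/n) = 0.053059628; SE_fpc = √((1−f)s²/n) = 0.050263821.
Ratio = √(1−f) = 0.94730820. Reduction = 100·(1 − 0.94730820) = 5.2692%.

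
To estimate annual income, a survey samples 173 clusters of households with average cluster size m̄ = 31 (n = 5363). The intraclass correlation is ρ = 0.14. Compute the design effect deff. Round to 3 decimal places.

deff = 1 + (31 − 1)·0.14 = 1 + 4.2 = 5.2.

5.200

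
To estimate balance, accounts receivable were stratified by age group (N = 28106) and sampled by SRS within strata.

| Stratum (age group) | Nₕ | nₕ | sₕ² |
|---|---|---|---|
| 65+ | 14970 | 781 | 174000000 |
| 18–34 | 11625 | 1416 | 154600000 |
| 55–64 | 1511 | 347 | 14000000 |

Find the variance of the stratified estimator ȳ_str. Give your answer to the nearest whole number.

76399

Var(ȳ_str) = Σₕ Wₕ²(1 − fₕ)sₕ²/nₕ with Wₕ = Nₕ/N, N = 28106.
65+: Wₕ = 0.53262649; term = 0.53262649²·(1 − 0.05217101)·174000000/781 = 59906.469.
18–34: Wₕ = 0.41361275; term = 0.41361275²·(1 − 0.12180645)·154600000/1416 = 16403.039.
55–64: Wₕ = 0.05376076; term = 0.05376076²·(1 − 0.22964924)·14000000/347 = 89.829281.
Sum = 76399.337.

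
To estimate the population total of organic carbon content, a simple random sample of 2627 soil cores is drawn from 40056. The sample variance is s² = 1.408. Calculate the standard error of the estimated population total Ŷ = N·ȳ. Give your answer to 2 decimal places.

Var(Ŷ) = N²·Var(ȳ) = N²·(1 − n/N)·s²/n.
f = 2627/40056 = 0.06558318; Var(ȳ) = 0.93441682·1.408/2627 = 5.008218 × 10^-4.
Var(Ŷ) = 40056² · (5.008218 × 10^-4) = 803560.13.
SE(Ŷ) = √(803560.13) = 896.42.

896.42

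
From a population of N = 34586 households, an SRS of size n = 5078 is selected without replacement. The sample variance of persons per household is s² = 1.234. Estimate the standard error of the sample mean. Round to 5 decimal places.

0.01440

Under SRS without replacement, Var(ȳ) = (1 − f)·s²/n with f = n/N = 5078/34586 = 0.14682241.
Var(ȳ) = (1 − 0.14682241)·1.234/5078 = 0.85317759·2.4300906 × 10^-4 = 2.0732988 × 10^-4.
SE(ȳ) = √(2.0732988 × 10^-4) = 0.01440.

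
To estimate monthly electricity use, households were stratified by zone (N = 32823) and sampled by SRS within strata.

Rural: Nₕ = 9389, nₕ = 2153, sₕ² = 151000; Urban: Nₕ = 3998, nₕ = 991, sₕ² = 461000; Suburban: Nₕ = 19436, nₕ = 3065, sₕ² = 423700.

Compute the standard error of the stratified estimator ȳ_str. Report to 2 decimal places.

Var(ȳ_str) = Σₕ Wₕ²(1 − fₕ)sₕ²/nₕ with Wₕ = Nₕ/N, N = 32823.
Rural: Wₕ = 0.28604942; term = 0.28604942²·(1 − 0.22931090)·151000/2153 = 4.4227691.
Urban: Wₕ = 0.12180483; term = 0.12180483²·(1 − 0.24787394)·461000/991 = 5.1909512.
Suburban: Wₕ = 0.59214575; term = 0.59214575²·(1 − 0.15769706)·423700/3065 = 40.827571.
Sum = 50.441291.
SE = √(50.441291) = 7.10.

7.10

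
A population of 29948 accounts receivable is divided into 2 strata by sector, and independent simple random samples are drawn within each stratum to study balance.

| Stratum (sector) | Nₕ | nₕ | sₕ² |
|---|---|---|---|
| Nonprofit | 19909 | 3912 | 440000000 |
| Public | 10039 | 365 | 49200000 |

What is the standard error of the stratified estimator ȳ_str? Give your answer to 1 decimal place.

Var(ȳ_str) = Σₕ Wₕ²(1 − fₕ)sₕ²/nₕ with Wₕ = Nₕ/N, N = 29948.
Nonprofit: Wₕ = 0.66478563; term = 0.66478563²·(1 − 0.19649405)·440000000/3912 = 39939.826.
Public: Wₕ = 0.33521437; term = 0.33521437²·(1 − 0.03635820)·49200000/365 = 14595.976.
Sum = 54535.802.
SE = √(54535.802) = 233.5.

233.5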